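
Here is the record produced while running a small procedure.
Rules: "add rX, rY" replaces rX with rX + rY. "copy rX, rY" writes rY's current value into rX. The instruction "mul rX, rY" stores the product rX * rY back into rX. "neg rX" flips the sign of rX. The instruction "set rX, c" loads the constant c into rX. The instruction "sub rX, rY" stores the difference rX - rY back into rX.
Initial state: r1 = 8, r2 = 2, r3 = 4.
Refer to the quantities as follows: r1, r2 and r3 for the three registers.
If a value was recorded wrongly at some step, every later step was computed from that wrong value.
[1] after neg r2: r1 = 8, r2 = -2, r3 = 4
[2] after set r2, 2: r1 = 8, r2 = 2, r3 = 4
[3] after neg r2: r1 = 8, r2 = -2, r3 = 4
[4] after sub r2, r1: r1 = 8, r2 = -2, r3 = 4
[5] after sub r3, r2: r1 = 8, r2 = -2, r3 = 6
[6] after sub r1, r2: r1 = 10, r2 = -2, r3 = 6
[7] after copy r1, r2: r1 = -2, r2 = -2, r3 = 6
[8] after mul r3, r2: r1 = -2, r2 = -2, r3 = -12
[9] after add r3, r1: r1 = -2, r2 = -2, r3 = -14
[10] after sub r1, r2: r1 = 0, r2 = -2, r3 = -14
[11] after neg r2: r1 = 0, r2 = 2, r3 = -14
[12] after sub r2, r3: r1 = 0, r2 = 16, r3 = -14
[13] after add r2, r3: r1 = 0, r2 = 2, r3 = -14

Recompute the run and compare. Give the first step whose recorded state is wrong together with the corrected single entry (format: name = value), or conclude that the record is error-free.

Recomputing the run from the initial state:
step 1: r1 = 8, r2 = -2, r3 = 4
step 2: r1 = 8, r2 = 2, r3 = 4
step 3: r1 = 8, r2 = -2, r3 = 4
step 4: r1 = 8, r2 = -10, r3 = 4
step 5: r1 = 8, r2 = -10, r3 = 14
step 6: r1 = 18, r2 = -10, r3 = 14
step 7: r1 = -10, r2 = -10, r3 = 14
step 8: r1 = -10, r2 = -10, r3 = -140
step 9: r1 = -10, r2 = -10, r3 = -150
step 10: r1 = 0, r2 = -10, r3 = -150
step 11: r1 = 0, r2 = 10, r3 = -150
step 12: r1 = 0, r2 = 160, r3 = -150
step 13: r1 = 0, r2 = 10, r3 = -150
The first disagreement with the record is at step 4, where the value should be r2 = -10.

step 4, r2 = -10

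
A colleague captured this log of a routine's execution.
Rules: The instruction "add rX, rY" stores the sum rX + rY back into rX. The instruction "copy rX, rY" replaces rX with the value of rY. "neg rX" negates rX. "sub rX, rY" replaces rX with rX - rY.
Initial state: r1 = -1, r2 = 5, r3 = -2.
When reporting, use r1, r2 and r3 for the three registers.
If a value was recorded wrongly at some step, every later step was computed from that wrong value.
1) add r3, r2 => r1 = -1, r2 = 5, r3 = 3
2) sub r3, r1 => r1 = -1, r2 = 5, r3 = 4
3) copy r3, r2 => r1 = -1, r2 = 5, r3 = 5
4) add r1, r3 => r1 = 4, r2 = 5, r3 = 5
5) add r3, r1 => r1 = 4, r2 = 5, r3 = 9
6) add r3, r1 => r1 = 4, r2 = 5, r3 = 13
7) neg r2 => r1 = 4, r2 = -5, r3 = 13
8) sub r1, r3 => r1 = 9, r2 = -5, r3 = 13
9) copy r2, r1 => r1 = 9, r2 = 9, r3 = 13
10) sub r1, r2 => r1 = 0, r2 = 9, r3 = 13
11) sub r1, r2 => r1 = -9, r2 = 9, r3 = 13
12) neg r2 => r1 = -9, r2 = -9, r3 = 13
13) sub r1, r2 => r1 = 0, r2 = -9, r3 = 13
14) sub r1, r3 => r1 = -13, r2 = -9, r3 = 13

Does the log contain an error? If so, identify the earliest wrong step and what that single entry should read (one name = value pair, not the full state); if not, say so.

Recomputing the run from the initial state:
step 1: r1 = -1, r2 = 5, r3 = 3
step 2: r1 = -1, r2 = 5, r3 = 4
step 3: r1 = -1, r2 = 5, r3 = 5
step 4: r1 = 4, r2 = 5, r3 = 5
step 5: r1 = 4, r2 = 5, r3 = 9
step 6: r1 = 4, r2 = 5, r3 = 13
step 7: r1 = 4, r2 = -5, r3 = 13
step 8: r1 = -9, r2 = -5, r3 = 13
step 9: r1 = -9, r2 = -9, r3 = 13
step 10: r1 = 0, r2 = -9, r3 = 13
step 11: r1 = 9, r2 = -9, r3 = 13
step 12: r1 = 9, r2 = 9, r3 = 13
step 13: r1 = 0, r2 = 9, r3 = 13
step 14: r1 = -13, r2 = 9, r3 = 13
The first disagreement with the log is at step 8, where the value should be r1 = -9.

step 8, r1 = -9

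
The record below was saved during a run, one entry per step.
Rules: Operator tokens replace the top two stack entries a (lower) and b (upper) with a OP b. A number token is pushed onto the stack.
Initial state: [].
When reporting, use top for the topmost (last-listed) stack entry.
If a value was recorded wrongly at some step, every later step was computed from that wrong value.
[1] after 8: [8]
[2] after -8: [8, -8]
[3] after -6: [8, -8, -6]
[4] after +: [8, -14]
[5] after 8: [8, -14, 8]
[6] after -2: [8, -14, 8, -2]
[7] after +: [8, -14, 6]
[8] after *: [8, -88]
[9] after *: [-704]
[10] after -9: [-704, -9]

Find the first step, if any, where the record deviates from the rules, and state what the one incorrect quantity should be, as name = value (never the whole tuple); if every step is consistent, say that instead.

Recomputing the run from the initial state:
step 1: [8]
step 2: [8, -8]
step 3: [8, -8, -6]
step 4: [8, -14]
step 5: [8, -14, 8]
step 6: [8, -14, 8, -2]
step 7: [8, -14, 6]
step 8: [8, -84]
step 9: [-672]
step 10: [-672, -9]
The first disagreement with the record is at step 8, where the value should be top = -84.

step 8, top = -84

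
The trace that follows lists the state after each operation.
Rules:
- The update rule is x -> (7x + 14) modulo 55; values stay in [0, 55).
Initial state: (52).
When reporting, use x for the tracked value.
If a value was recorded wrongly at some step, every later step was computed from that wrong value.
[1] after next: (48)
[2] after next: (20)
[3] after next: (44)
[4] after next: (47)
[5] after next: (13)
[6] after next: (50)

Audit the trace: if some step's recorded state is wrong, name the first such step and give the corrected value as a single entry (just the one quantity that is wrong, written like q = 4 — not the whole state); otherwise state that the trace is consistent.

no error

Step 1: x = (7*52 + 14) mod 55 = 48 — checks out.
Step 2: x = (7*48 + 14) mod 55 = 20 — matches.
Step 3: x = (7*20 + 14) mod 55 = 44 — confirmed correct.
Step 4: x = (7*44 + 14) mod 55 = 47 — consistent with the trace.
Step 5: x = (7*47 + 14) mod 55 = 13 — matches.
Step 6: x = (7*13 + 14) mod 55 = 50 — verified.
Nothing is out of place; the run is error-free.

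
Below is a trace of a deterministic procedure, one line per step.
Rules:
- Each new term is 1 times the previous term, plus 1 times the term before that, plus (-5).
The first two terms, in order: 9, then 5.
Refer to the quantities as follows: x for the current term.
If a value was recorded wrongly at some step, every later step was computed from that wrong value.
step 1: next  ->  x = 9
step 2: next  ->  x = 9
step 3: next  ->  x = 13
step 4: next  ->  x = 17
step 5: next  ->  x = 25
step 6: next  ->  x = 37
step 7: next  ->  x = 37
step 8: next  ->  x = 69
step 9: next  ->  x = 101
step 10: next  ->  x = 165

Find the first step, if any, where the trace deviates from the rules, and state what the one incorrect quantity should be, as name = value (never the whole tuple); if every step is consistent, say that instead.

step 1: x = 1*(5) + (1)*(9) + (-5) = 9 -> matches
step 2: x = 1*(9) + (1)*(5) + (-5) = 9 -> same as recorded
step 3: x = 1*(9) + (1)*(9) + (-5) = 13 -> consistent with the trace
step 4: x = 1*(13) + (1)*(9) + (-5) = 17 -> in agreement
step 5: x = 1*(17) + (1)*(13) + (-5) = 25 -> checks out
step 6: x = 1*(25) + (1)*(17) + (-5) = 37 -> exactly as logged
step 7: x = 1*(37) + (1)*(25) + (-5) = 57 -> the trace has a different value
Step 7 is the first one off; corrected, x = 57.

step 7, x = 57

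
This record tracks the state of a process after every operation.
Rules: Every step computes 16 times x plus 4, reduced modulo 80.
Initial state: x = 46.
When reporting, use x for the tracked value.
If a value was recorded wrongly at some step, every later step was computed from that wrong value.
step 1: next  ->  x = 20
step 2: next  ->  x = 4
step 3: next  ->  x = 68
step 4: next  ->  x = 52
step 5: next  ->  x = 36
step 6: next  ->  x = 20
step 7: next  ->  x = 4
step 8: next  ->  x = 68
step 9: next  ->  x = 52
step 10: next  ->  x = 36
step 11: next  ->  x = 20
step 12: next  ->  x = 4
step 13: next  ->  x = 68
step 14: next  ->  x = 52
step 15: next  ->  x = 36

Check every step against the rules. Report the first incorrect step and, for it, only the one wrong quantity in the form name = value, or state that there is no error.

Step 1: x = (16*46 + 4) mod 80 = 20 — consistent with the record.
Step 2: x = (16*20 + 4) mod 80 = 4 — confirmed correct.
Step 3: x = (16*4 + 4) mod 80 = 68 — no discrepancy.
Step 4: x = (16*68 + 4) mod 80 = 52 — confirmed correct.
Step 5: x = (16*52 + 4) mod 80 = 36 — matches.
Step 6: x = (16*36 + 4) mod 80 = 20 — confirmed correct.
Step 7: x = (16*20 + 4) mod 80 = 4 — checks out.
Step 8: x = (16*4 + 4) mod 80 = 68 — agrees with the record.
Step 9: x = (16*68 + 4) mod 80 = 52 — same as recorded.
Step 10: x = (16*52 + 4) mod 80 = 36 — in agreement.
Step 11: x = (16*36 + 4) mod 80 = 20 — no discrepancy.
Step 12: x = (16*20 + 4) mod 80 = 4 — matches.
Step 13: x = (16*4 + 4) mod 80 = 68 — no discrepancy.
Step 14: x = (16*68 + 4) mod 80 = 52 — no discrepancy.
Step 15: x = (16*52 + 4) mod 80 = 36 — matches.
The recomputation confirms every line.

no error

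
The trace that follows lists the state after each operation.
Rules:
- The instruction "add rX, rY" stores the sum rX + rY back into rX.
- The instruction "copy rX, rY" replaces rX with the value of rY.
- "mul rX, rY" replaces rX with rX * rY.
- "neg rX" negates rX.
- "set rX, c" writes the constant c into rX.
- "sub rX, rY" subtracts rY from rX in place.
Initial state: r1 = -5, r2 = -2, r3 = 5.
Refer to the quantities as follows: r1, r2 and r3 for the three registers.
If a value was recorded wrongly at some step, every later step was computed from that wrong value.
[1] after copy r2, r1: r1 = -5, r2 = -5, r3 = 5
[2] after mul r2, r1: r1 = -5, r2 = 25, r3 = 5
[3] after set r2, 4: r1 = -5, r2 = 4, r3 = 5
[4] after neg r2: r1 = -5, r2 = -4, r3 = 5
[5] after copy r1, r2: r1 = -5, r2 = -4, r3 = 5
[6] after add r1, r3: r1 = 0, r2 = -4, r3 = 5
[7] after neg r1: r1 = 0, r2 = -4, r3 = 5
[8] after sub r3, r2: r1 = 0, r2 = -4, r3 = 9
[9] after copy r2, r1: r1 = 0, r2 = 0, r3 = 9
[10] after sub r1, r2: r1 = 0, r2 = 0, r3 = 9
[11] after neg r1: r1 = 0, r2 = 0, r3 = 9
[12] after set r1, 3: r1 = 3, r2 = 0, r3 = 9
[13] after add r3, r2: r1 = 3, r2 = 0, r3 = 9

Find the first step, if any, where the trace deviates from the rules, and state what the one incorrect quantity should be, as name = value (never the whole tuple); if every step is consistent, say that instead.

step 1: r2 = -5 -> in agreement
step 2: r2 = -5 * -5 = 25 -> in agreement
step 3: r2 = 4 -> agrees with the trace
step 4: r2 = -(4) = -4 -> in agreement
step 5: r1 = -4 -> the recorded entry deviates here
First deviation found at step 5; the corrected entry is r1 = -4.

step 5, r1 = -4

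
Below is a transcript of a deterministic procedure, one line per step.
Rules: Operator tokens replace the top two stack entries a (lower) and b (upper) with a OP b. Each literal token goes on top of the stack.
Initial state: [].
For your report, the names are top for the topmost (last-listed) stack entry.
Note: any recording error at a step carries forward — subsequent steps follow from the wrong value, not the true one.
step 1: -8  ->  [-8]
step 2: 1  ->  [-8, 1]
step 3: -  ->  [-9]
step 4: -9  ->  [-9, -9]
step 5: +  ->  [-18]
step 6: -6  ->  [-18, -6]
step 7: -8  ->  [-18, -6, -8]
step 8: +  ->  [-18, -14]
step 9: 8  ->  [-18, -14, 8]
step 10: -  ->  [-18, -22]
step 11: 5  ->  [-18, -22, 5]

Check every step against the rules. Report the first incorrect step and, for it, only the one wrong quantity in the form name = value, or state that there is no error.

no error

1. push -8: top = -8 (consistent with the transcript)
2. push 1: top = 1 (agrees with the transcript)
3. -8 - 1 = -9 (consistent with the transcript)
4. push -9: top = -9 (matches)
5. -9 + -9 = -18 (consistent with the transcript)
6. push -6: top = -6 (no discrepancy)
7. push -8: top = -8 (checks out)
8. -6 + -8 = -14 (same as recorded)
9. push 8: top = 8 (same as recorded)
10. -14 - 8 = -22 (verified)
11. push 5: top = 5 (exactly as logged)
The whole run recomputes cleanly — no discrepancies.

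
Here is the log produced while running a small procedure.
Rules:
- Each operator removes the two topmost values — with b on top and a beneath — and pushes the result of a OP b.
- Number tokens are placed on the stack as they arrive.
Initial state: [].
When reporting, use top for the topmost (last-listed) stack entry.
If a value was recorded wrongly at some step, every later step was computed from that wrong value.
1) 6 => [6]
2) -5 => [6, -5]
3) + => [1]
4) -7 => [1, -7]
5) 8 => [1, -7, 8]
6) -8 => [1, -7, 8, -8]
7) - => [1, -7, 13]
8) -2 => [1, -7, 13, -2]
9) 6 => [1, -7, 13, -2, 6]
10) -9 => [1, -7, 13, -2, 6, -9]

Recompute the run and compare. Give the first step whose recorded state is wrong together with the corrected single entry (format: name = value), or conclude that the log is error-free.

Recomputing the run from the initial state:
step 1: [6]
step 2: [6, -5]
step 3: [1]
step 4: [1, -7]
step 5: [1, -7, 8]
step 6: [1, -7, 8, -8]
step 7: [1, -7, 16]
step 8: [1, -7, 16, -2]
step 9: [1, -7, 16, -2, 6]
step 10: [1, -7, 16, -2, 6, -9]
The first disagreement with the log is at step 7, where the value should be top = 16.

step 7, top = 16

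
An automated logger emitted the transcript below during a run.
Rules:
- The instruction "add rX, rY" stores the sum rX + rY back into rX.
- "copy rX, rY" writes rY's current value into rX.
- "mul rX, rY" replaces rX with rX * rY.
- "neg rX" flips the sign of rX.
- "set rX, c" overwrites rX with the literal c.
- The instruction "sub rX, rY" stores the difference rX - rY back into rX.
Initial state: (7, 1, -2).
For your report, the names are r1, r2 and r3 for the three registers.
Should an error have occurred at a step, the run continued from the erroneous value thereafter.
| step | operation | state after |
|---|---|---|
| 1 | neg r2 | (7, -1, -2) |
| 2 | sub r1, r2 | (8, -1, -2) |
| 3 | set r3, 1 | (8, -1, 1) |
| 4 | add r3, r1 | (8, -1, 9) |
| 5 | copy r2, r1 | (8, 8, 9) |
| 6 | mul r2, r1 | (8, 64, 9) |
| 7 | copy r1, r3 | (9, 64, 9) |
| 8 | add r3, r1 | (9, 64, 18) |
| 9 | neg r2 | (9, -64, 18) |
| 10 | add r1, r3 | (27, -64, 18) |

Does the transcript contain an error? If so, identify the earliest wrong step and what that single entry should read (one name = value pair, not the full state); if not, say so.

no error

step 1: r2 = -(1) = -1 -> agrees with the transcript
step 2: r1 = 7 - -1 = 8 -> verified
step 3: r3 = 1 -> exactly as logged
step 4: r3 = 1 + 8 = 9 -> same as recorded
step 5: r2 = 8 -> confirmed correct
step 6: r2 = 8 * 8 = 64 -> confirmed correct
step 7: r1 = 9 -> in agreement
step 8: r3 = 9 + 9 = 18 -> agrees with the transcript
step 9: r2 = -(64) = -64 -> matches
step 10: r1 = 9 + 18 = 27 -> no discrepancy
Nothing is out of place; the run is error-free.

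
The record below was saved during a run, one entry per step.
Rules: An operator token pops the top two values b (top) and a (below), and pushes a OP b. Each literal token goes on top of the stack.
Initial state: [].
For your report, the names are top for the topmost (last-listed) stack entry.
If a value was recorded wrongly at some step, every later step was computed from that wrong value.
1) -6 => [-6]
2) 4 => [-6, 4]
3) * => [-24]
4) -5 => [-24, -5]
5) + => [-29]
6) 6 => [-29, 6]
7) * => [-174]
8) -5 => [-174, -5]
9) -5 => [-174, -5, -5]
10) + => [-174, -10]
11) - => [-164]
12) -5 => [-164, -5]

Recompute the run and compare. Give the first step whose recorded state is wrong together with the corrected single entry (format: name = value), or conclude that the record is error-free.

no error

1. push -6: top = -6 (matches)
2. push 4: top = 4 (exactly as logged)
3. -6 * 4 = -24 (verified)
4. push -5: top = -5 (agrees with the record)
5. -24 + -5 = -29 (checks out)
6. push 6: top = 6 (verified)
7. -29 * 6 = -174 (checks out)
8. push -5: top = -5 (confirmed correct)
9. push -5: top = -5 (same as recorded)
10. -5 + -5 = -10 (verified)
11. -174 - -10 = -164 (same as recorded)
12. push -5: top = -5 (same as recorded)
All entries verified; no error found.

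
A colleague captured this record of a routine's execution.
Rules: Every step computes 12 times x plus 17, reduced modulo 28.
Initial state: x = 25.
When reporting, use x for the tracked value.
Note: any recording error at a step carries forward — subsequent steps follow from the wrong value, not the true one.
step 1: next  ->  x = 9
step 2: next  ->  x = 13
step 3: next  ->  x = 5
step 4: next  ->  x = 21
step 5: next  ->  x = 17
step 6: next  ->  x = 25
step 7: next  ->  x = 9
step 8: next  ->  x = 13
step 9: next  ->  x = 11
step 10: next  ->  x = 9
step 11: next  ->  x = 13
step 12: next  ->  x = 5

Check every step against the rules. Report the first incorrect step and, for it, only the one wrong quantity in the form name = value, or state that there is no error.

Recomputing the run from the initial state:
step 1: x = 9
step 2: x = 13
step 3: x = 5
step 4: x = 21
step 5: x = 17
step 6: x = 25
step 7: x = 9
step 8: x = 13
step 9: x = 5
step 10: x = 21
step 11: x = 17
step 12: x = 25
The first disagreement with the record is at step 9, where the value should be x = 5.

step 9, x = 5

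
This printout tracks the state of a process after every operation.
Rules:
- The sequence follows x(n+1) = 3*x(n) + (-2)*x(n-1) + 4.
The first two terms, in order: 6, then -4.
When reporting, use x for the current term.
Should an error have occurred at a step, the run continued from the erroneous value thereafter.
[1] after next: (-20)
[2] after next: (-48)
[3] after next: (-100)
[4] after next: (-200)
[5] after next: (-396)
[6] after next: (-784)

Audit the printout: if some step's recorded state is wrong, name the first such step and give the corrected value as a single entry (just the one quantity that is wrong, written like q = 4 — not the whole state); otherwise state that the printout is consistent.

no error

1. x = 3*(-4) + (-2)*(6) + (4) = -20 (confirmed correct)
2. x = 3*(-20) + (-2)*(-4) + (4) = -48 (agrees with the printout)
3. x = 3*(-48) + (-2)*(-20) + (4) = -100 (in agreement)
4. x = 3*(-100) + (-2)*(-48) + (4) = -200 (same as recorded)
5. x = 3*(-200) + (-2)*(-100) + (4) = -396 (matches)
6. x = 3*(-396) + (-2)*(-200) + (4) = -784 (matches)
The recomputation confirms every line.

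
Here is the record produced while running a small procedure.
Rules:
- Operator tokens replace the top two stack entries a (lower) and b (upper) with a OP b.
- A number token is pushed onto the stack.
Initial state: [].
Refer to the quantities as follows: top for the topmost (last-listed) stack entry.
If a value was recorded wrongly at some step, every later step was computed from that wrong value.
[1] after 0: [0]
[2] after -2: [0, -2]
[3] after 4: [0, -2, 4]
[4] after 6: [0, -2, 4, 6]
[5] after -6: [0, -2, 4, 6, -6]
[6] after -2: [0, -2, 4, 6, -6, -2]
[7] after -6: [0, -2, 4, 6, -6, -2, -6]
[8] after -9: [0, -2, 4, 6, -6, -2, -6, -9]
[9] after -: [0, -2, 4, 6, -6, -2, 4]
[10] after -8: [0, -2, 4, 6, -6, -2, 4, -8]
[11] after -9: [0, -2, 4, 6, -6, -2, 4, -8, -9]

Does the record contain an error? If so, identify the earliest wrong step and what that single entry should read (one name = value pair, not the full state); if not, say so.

Recomputing the run from the initial state:
step 1: [0]
step 2: [0, -2]
step 3: [0, -2, 4]
step 4: [0, -2, 4, 6]
step 5: [0, -2, 4, 6, -6]
step 6: [0, -2, 4, 6, -6, -2]
step 7: [0, -2, 4, 6, -6, -2, -6]
step 8: [0, -2, 4, 6, -6, -2, -6, -9]
step 9: [0, -2, 4, 6, -6, -2, 3]
step 10: [0, -2, 4, 6, -6, -2, 3, -8]
step 11: [0, -2, 4, 6, -6, -2, 3, -8, -9]
The first disagreement with the record is at step 9, where the value should be top = 3.

step 9, top = 3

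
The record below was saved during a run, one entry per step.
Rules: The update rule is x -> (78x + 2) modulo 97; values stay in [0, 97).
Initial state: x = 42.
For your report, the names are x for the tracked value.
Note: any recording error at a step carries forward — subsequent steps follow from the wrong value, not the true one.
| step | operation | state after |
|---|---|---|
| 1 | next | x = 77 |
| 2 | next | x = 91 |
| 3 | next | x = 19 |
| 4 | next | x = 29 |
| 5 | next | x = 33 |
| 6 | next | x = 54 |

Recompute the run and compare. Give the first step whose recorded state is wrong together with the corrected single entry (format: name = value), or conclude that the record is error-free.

no error

step 1: x = (78*42 + 2) mod 97 = 77 -> matches
step 2: x = (78*77 + 2) mod 97 = 91 -> confirmed correct
step 3: x = (78*91 + 2) mod 97 = 19 -> same as recorded
step 4: x = (78*19 + 2) mod 97 = 29 -> consistent with the record
step 5: x = (78*29 + 2) mod 97 = 33 -> agrees with the record
step 6: x = (78*33 + 2) mod 97 = 54 -> confirmed correct
Each recorded entry agrees with the recomputation.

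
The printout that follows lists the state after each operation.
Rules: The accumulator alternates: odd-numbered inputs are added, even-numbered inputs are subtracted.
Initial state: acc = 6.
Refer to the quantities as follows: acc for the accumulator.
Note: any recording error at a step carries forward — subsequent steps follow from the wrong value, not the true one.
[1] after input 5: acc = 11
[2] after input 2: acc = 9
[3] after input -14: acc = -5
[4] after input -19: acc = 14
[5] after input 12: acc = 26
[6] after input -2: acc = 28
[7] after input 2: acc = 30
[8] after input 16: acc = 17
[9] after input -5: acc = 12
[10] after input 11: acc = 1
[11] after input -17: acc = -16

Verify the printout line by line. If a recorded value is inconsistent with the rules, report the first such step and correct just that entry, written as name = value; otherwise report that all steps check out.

step 8, acc = 14

Recomputing the run from the initial state:
step 1: acc = 11
step 2: acc = 9
step 3: acc = -5
step 4: acc = 14
step 5: acc = 26
step 6: acc = 28
step 7: acc = 30
step 8: acc = 14
step 9: acc = 9
step 10: acc = -2
step 11: acc = -19
The first disagreement with the printout is at step 8, where the value should be acc = 14.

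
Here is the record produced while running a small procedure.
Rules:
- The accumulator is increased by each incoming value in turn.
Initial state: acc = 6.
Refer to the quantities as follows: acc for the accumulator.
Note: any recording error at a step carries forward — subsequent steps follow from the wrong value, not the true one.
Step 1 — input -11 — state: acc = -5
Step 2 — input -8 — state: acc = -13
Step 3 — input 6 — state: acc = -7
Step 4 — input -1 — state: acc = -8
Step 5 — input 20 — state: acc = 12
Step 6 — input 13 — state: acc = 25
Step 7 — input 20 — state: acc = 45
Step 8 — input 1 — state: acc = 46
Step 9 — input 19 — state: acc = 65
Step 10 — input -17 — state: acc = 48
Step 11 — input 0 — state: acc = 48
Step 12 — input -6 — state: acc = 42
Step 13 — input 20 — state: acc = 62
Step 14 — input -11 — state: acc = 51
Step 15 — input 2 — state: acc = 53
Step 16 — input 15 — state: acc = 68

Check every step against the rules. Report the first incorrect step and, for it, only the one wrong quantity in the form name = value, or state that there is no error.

no error

Recomputing the run from the initial state:
step 1: acc = -5
step 2: acc = -13
step 3: acc = -7
step 4: acc = -8
step 5: acc = 12
step 6: acc = 25
step 7: acc = 45
step 8: acc = 46
step 9: acc = 65
step 10: acc = 48
step 11: acc = 48
step 12: acc = 42
step 13: acc = 62
step 14: acc = 51
step 15: acc = 53
step 16: acc = 68
This matches the record at every step.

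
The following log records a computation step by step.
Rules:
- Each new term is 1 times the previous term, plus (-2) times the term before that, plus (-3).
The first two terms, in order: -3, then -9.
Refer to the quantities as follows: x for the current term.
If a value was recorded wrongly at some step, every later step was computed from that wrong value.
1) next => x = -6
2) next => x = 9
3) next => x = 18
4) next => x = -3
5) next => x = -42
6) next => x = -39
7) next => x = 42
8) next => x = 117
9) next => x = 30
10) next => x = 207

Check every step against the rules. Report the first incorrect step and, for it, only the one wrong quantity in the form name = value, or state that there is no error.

step 10, x = -207

1. x = 1*(-9) + (-2)*(-3) + (-3) = -6 (exactly as logged)
2. x = 1*(-6) + (-2)*(-9) + (-3) = 9 (matches)
3. x = 1*(9) + (-2)*(-6) + (-3) = 18 (in agreement)
4. x = 1*(18) + (-2)*(9) + (-3) = -3 (in agreement)
5. x = 1*(-3) + (-2)*(18) + (-3) = -42 (same as recorded)
6. x = 1*(-42) + (-2)*(-3) + (-3) = -39 (confirmed correct)
7. x = 1*(-39) + (-2)*(-42) + (-3) = 42 (no discrepancy)
8. x = 1*(42) + (-2)*(-39) + (-3) = 117 (confirmed correct)
9. x = 1*(117) + (-2)*(42) + (-3) = 30 (exactly as logged)
10. x = 1*(30) + (-2)*(117) + (-3) = -207 (the log disagrees here)
The audit stops at step 10: the recorded entry is wrong and should be x = -207.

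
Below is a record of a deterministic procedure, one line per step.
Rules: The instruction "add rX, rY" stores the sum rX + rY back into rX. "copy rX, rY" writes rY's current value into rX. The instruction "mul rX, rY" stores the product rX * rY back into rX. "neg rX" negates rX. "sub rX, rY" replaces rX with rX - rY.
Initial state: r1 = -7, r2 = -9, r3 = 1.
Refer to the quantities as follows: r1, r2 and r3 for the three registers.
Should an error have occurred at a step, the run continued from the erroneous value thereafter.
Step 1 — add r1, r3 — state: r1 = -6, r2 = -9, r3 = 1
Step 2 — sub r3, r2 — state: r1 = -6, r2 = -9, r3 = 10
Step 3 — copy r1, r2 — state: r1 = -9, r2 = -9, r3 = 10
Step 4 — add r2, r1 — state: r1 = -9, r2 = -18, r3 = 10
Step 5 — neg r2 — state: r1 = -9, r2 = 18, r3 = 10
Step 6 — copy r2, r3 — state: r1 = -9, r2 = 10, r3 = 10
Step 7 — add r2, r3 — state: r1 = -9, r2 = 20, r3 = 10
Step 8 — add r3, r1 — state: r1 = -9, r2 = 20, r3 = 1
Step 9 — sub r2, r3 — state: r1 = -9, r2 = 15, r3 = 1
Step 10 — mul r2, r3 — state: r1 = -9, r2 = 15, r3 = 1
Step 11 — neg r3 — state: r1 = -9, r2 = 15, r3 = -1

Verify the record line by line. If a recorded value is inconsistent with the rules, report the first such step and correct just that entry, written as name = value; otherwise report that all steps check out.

step 9, r2 = 19

Recomputing the run from the initial state:
step 1: r1 = -6, r2 = -9, r3 = 1
step 2: r1 = -6, r2 = -9, r3 = 10
step 3: r1 = -9, r2 = -9, r3 = 10
step 4: r1 = -9, r2 = -18, r3 = 10
step 5: r1 = -9, r2 = 18, r3 = 10
step 6: r1 = -9, r2 = 10, r3 = 10
step 7: r1 = -9, r2 = 20, r3 = 10
step 8: r1 = -9, r2 = 20, r3 = 1
step 9: r1 = -9, r2 = 19, r3 = 1
step 10: r1 = -9, r2 = 19, r3 = 1
step 11: r1 = -9, r2 = 19, r3 = -1
The first disagreement with the record is at step 9, where the value should be r2 = 19.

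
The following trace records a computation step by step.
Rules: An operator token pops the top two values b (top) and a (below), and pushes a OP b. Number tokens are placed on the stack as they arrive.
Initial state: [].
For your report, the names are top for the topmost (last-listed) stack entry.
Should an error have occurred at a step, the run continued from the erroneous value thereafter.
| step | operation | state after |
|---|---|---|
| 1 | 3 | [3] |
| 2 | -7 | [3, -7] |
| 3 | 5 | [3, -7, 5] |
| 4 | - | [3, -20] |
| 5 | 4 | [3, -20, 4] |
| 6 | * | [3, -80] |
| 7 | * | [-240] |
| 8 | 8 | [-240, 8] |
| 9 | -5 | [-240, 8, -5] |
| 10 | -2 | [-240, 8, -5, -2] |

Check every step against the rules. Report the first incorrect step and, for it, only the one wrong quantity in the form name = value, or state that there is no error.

step 4, top = -12

step 1: push 3: top = 3 -> same as recorded
step 2: push -7: top = -7 -> no discrepancy
step 3: push 5: top = 5 -> checks out
step 4: -7 - 5 = -12 -> first mismatch against the trace
The earliest wrong entry is at step 4: it should read top = -12.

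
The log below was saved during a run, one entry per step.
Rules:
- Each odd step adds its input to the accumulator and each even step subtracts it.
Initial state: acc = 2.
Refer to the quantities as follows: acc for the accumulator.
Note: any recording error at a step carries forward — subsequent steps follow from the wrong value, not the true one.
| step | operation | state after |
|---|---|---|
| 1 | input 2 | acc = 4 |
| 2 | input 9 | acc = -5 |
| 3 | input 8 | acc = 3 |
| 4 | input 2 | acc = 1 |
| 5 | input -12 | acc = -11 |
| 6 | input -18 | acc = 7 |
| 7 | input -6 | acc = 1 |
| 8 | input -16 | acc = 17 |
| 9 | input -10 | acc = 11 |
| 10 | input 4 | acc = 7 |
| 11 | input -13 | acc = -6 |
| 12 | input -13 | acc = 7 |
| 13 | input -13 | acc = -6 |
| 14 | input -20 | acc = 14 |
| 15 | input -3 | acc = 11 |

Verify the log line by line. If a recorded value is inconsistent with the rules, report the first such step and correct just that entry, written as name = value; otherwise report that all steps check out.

Recomputing the run from the initial state:
step 1: acc = 4
step 2: acc = -5
step 3: acc = 3
step 4: acc = 1
step 5: acc = -11
step 6: acc = 7
step 7: acc = 1
step 8: acc = 17
step 9: acc = 7
step 10: acc = 3
step 11: acc = -10
step 12: acc = 3
step 13: acc = -10
step 14: acc = 10
step 15: acc = 7
The first disagreement with the log is at step 9, where the value should be acc = 7.

step 9, acc = 7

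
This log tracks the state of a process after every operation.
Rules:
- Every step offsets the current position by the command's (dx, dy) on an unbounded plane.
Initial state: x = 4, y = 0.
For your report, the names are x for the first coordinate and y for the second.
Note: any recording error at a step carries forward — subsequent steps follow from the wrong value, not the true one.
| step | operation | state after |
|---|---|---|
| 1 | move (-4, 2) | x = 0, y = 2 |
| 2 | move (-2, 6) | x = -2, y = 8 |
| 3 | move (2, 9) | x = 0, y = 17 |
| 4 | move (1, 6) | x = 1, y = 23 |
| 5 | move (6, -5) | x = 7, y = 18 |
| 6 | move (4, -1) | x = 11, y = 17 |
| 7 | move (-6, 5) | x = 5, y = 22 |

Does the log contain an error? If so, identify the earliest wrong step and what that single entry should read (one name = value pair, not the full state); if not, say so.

Recomputing the run from the initial state:
step 1: x = 0, y = 2
step 2: x = -2, y = 8
step 3: x = 0, y = 17
step 4: x = 1, y = 23
step 5: x = 7, y = 18
step 6: x = 11, y = 17
step 7: x = 5, y = 22
This matches the log at every step.

no error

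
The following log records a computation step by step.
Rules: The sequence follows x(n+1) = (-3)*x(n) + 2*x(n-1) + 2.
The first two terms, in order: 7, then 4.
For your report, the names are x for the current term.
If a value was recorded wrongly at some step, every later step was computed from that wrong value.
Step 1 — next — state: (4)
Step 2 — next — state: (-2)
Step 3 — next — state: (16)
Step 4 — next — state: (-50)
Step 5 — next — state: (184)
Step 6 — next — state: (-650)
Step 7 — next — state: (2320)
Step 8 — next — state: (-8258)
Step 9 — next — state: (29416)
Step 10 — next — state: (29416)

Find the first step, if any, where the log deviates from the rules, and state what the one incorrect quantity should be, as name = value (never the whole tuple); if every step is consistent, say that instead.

Recomputing the run from the initial state:
step 1: x = 4
step 2: x = -2
step 3: x = 16
step 4: x = -50
step 5: x = 184
step 6: x = -650
step 7: x = 2320
step 8: x = -8258
step 9: x = 29416
step 10: x = -104762
The first disagreement with the log is at step 10, where the value should be x = -104762.

step 10, x = -104762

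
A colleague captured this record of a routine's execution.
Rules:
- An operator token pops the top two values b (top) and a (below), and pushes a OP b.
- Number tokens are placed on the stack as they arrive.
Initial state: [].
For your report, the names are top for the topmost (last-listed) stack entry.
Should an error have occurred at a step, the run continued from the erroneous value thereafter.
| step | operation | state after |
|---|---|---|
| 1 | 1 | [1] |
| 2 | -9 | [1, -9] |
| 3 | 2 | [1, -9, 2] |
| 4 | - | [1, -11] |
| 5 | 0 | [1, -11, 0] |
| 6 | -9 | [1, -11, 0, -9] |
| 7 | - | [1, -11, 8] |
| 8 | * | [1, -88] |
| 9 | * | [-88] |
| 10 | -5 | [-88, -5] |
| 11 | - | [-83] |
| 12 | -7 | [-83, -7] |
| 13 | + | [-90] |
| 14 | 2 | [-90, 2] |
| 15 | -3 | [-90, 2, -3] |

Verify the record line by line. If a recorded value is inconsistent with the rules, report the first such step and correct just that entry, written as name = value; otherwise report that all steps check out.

step 7, top = 9

Recomputing the run from the initial state:
step 1: [1]
step 2: [1, -9]
step 3: [1, -9, 2]
step 4: [1, -11]
step 5: [1, -11, 0]
step 6: [1, -11, 0, -9]
step 7: [1, -11, 9]
step 8: [1, -99]
step 9: [-99]
step 10: [-99, -5]
step 11: [-94]
step 12: [-94, -7]
step 13: [-101]
step 14: [-101, 2]
step 15: [-101, 2, -3]
The first disagreement with the record is at step 7, where the value should be top = 9.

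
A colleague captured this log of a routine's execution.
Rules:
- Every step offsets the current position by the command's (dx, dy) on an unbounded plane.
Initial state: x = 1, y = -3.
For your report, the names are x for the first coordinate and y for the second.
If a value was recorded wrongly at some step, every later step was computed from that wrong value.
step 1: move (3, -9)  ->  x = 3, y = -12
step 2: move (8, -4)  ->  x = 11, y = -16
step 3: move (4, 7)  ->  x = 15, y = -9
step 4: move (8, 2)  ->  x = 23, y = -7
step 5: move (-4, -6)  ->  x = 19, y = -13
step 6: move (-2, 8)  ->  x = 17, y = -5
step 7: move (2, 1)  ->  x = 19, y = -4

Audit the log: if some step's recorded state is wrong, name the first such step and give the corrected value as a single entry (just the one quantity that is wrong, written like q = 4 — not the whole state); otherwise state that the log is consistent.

step 1, x = 4

Step 1: x = 1 + (3) = 4, y = -3 + (-9) = -12 — the log has a different value.
Step 1 is the first one off; corrected, x = 4.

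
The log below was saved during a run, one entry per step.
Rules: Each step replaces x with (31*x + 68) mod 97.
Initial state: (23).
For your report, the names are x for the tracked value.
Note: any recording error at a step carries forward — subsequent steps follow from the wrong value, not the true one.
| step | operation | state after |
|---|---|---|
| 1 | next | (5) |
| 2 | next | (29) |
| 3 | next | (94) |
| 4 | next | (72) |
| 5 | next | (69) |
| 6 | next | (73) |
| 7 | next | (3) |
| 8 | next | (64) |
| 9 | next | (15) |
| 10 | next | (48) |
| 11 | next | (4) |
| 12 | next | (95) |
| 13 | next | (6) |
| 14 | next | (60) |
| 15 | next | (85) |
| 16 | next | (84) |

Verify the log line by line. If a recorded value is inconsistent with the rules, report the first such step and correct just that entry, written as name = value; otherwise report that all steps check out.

Step 1: x = (31*23 + 68) mod 97 = 5 — same as recorded.
Step 2: x = (31*5 + 68) mod 97 = 29 — matches.
Step 3: x = (31*29 + 68) mod 97 = 94 — same as recorded.
Step 4: x = (31*94 + 68) mod 97 = 72 — verified.
Step 5: x = (31*72 + 68) mod 97 = 69 — matches.
Step 6: x = (31*69 + 68) mod 97 = 73 — matches.
Step 7: x = (31*73 + 68) mod 97 = 3 — consistent with the log.
Step 8: x = (31*3 + 68) mod 97 = 64 — agrees with the log.
Step 9: x = (31*64 + 68) mod 97 = 15 — in agreement.
Step 10: x = (31*15 + 68) mod 97 = 48 — matches.
Step 11: x = (31*48 + 68) mod 97 = 4 — matches.
Step 12: x = (31*4 + 68) mod 97 = 95 — consistent with the log.
Step 13: x = (31*95 + 68) mod 97 = 6 — consistent with the log.
Step 14: x = (31*6 + 68) mod 97 = 60 — confirmed correct.
Step 15: x = (31*60 + 68) mod 97 = 85 — exactly as logged.
Step 16: x = (31*85 + 68) mod 97 = 84 — exactly as logged.
The recomputation confirms every line.

no error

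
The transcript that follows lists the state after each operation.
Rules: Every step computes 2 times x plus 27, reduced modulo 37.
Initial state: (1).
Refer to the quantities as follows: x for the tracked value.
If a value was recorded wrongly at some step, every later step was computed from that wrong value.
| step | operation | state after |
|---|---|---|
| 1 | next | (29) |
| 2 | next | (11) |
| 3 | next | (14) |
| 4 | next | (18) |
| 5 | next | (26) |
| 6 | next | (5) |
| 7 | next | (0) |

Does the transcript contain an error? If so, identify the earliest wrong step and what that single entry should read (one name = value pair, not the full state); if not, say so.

Recomputing the run from the initial state:
step 1: x = 29
step 2: x = 11
step 3: x = 12
step 4: x = 14
step 5: x = 18
step 6: x = 26
step 7: x = 5
The first disagreement with the transcript is at step 3, where the value should be x = 12.

step 3, x = 12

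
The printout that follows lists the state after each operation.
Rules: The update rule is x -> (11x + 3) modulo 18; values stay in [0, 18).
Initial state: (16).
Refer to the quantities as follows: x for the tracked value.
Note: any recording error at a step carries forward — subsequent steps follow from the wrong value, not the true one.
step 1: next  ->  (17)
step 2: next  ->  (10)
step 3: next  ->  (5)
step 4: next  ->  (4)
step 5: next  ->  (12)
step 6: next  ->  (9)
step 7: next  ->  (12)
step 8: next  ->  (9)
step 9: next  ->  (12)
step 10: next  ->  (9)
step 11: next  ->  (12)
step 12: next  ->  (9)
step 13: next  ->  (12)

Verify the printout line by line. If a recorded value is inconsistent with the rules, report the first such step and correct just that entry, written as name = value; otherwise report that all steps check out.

step 5, x = 11

Step 1: x = (11*16 + 3) mod 18 = 17 — exactly as logged.
Step 2: x = (11*17 + 3) mod 18 = 10 — consistent with the printout.
Step 3: x = (11*10 + 3) mod 18 = 5 — agrees with the printout.
Step 4: x = (11*5 + 3) mod 18 = 4 — no discrepancy.
Step 5: x = (11*4 + 3) mod 18 = 11 — first mismatch against the printout.
Conclusion: step 5 carries the first error; the entry should be x = 11.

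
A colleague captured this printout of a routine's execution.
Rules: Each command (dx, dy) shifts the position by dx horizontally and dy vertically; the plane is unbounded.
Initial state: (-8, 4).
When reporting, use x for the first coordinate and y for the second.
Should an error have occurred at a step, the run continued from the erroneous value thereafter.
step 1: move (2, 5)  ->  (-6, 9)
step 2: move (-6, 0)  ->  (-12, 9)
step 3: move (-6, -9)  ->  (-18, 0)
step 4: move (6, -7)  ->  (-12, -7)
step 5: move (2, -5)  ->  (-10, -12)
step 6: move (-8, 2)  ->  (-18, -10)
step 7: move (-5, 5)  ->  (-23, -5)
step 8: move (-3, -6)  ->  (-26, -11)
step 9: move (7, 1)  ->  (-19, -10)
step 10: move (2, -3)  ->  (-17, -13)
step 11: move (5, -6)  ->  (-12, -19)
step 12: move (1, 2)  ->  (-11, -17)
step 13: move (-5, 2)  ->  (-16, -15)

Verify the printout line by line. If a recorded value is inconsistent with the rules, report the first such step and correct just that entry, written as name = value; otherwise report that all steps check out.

no error

Step 1: x = -8 + (2) = -6, y = 4 + (5) = 9 — confirmed correct.
Step 2: x = -6 + (-6) = -12, y = 9 + (0) = 9 — no discrepancy.
Step 3: x = -12 + (-6) = -18, y = 9 + (-9) = 0 — confirmed correct.
Step 4: x = -18 + (6) = -12, y = 0 + (-7) = -7 — same as recorded.
Step 5: x = -12 + (2) = -10, y = -7 + (-5) = -12 — agrees with the printout.
Step 6: x = -10 + (-8) = -18, y = -12 + (2) = -10 — matches.
Step 7: x = -18 + (-5) = -23, y = -10 + (5) = -5 — confirmed correct.
Step 8: x = -23 + (-3) = -26, y = -5 + (-6) = -11 — agrees with the printout.
Step 9: x = -26 + (7) = -19, y = -11 + (1) = -10 — agrees with the printout.
Step 10: x = -19 + (2) = -17, y = -10 + (-3) = -13 — verified.
Step 11: x = -17 + (5) = -12, y = -13 + (-6) = -19 — no discrepancy.
Step 12: x = -12 + (1) = -11, y = -19 + (2) = -17 — agrees with the printout.
Step 13: x = -11 + (-5) = -16, y = -17 + (2) = -15 — same as recorded.
All entries verified; no error found.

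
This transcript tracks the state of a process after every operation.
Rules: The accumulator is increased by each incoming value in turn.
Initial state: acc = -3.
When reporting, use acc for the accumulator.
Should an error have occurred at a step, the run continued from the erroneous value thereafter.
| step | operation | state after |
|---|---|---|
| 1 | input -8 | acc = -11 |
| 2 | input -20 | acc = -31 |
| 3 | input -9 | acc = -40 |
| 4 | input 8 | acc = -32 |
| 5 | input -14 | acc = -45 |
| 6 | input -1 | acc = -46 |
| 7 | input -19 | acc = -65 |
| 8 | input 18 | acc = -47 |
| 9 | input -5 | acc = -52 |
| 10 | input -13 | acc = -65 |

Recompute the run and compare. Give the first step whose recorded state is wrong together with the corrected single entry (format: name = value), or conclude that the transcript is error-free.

step 5, acc = -46

1. acc = -3 + -8 = -11 (in agreement)
2. acc = -11 + -20 = -31 (matches)
3. acc = -31 + -9 = -40 (exactly as logged)
4. acc = -40 + 8 = -32 (checks out)
5. acc = -32 + -14 = -46 (the recorded entry deviates here)
Conclusion: step 5 carries the first error; the entry should be acc = -46.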